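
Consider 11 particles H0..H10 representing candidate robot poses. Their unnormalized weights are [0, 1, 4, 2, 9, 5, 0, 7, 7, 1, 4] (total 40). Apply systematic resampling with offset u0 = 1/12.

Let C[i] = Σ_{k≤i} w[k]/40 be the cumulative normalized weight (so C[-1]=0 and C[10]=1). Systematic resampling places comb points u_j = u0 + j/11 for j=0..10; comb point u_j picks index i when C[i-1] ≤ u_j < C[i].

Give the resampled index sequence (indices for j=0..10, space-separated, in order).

2 3 4 4 5 7 7 8 8 10 10

C = [0, 1/40, 1/8, 7/40, 2/5, 21/40, 21/40, 7/10, 7/8, 9/10, 1]
j=0: u_0=1/12 ∈ [1/40, 1/8) → index 2
j=1: u_1=23/132 ∈ [1/8, 7/40) → index 3
j=2: u_2=35/132 ∈ [7/40, 2/5) → index 4
j=3: u_3=47/132 ∈ [7/40, 2/5) → index 4
j=4: u_4=59/132 ∈ [2/5, 21/40) → index 5
j=5: u_5=71/132 ∈ [21/40, 7/10) → index 7
j=6: u_6=83/132 ∈ [21/40, 7/10) → index 7
j=7: u_7=95/132 ∈ [7/10, 7/8) → index 8
j=8: u_8=107/132 ∈ [7/10, 7/8) → index 8
j=9: u_9=119/132 ∈ [9/10, 1) → index 10
j=10: u_10=131/132 ∈ [9/10, 1) → index 10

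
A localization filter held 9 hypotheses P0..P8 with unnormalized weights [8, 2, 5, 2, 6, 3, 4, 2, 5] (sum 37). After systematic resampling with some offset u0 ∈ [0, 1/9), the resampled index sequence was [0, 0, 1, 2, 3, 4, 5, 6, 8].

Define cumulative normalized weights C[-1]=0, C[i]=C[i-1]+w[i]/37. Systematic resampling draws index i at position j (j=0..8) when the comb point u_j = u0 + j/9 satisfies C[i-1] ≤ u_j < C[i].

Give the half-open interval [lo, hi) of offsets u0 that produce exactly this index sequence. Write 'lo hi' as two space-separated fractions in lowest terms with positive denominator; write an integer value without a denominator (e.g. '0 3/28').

C = [8/37, 10/37, 15/37, 17/37, 23/37, 26/37, 30/37, 32/37, 1]
j=0 picked index 0: u0 ∈ [0, 8/37)
j=1 picked index 0: u0 ∈ [-1/9, 35/333)
j=2 picked index 1: u0 ∈ [-2/333, 16/333)
j=3 picked index 2: u0 ∈ [-7/111, 8/111)
j=4 picked index 3: u0 ∈ [-13/333, 5/333)
j=5 picked index 4: u0 ∈ [-32/333, 22/333)
j=6 picked index 5: u0 ∈ [-5/111, 4/111)
j=7 picked index 6: u0 ∈ [-25/333, 11/333)
j=8 picked index 8: u0 ∈ [-8/333, 1/9)
intersection: [0, 5/333)

0 5/333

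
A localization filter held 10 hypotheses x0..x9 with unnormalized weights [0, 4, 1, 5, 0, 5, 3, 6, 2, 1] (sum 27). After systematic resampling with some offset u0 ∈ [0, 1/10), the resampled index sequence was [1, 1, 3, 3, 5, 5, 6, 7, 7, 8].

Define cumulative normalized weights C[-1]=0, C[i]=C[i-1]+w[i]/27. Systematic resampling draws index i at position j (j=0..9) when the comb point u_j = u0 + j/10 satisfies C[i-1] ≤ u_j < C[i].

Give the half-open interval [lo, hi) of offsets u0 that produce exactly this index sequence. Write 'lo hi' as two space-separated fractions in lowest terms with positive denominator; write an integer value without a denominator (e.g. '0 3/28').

0 13/270

C = [0, 4/27, 5/27, 10/27, 10/27, 5/9, 2/3, 8/9, 26/27, 1]
j=0 picked index 1: u0 ∈ [0, 4/27)
j=1 picked index 1: u0 ∈ [-1/10, 13/270)
j=2 picked index 3: u0 ∈ [-2/135, 23/135)
j=3 picked index 3: u0 ∈ [-31/270, 19/270)
j=4 picked index 5: u0 ∈ [-4/135, 7/45)
j=5 picked index 5: u0 ∈ [-7/54, 1/18)
j=6 picked index 6: u0 ∈ [-2/45, 1/15)
j=7 picked index 7: u0 ∈ [-1/30, 17/90)
j=8 picked index 7: u0 ∈ [-2/15, 4/45)
j=9 picked index 8: u0 ∈ [-1/90, 17/270)
intersection: [0, 13/270)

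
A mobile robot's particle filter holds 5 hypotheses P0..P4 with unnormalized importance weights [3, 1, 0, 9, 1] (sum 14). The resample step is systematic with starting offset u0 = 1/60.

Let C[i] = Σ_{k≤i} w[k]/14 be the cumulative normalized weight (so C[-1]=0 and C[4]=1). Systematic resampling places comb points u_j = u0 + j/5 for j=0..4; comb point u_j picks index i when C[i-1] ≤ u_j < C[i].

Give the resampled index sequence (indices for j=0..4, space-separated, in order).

0 1 3 3 3

C = [3/14, 2/7, 2/7, 13/14, 1]
j=0: u_0=1/60 ∈ [0, 3/14) → index 0
j=1: u_1=13/60 ∈ [3/14, 2/7) → index 1
j=2: u_2=5/12 ∈ [2/7, 13/14) → index 3
j=3: u_3=37/60 ∈ [2/7, 13/14) → index 3
j=4: u_4=49/60 ∈ [2/7, 13/14) → index 3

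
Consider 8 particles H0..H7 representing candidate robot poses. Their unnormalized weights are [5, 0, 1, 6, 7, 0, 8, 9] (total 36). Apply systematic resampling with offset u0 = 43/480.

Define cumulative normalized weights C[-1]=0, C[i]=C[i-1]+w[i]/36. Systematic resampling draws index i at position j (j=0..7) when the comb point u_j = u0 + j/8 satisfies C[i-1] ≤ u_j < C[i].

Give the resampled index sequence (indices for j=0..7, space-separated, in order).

0 3 4 4 6 6 7 7

C = [5/36, 5/36, 1/6, 1/3, 19/36, 19/36, 3/4, 1]
j=0: u_0=43/480 ∈ [0, 5/36) → index 0
j=1: u_1=103/480 ∈ [1/6, 1/3) → index 3
j=2: u_2=163/480 ∈ [1/3, 19/36) → index 4
j=3: u_3=223/480 ∈ [1/3, 19/36) → index 4
j=4: u_4=283/480 ∈ [19/36, 3/4) → index 6
j=5: u_5=343/480 ∈ [19/36, 3/4) → index 6
j=6: u_6=403/480 ∈ [3/4, 1) → index 7
j=7: u_7=463/480 ∈ [3/4, 1) → index 7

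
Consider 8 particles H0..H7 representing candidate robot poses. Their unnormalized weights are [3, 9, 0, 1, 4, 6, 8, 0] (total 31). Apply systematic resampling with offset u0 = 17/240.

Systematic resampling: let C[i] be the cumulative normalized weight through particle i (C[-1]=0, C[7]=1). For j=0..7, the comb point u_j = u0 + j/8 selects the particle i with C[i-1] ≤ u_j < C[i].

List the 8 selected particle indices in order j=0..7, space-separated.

C = [3/31, 12/31, 12/31, 13/31, 17/31, 23/31, 1, 1]
j=0: u_0=17/240 ∈ [0, 3/31) → index 0
j=1: u_1=47/240 ∈ [3/31, 12/31) → index 1
j=2: u_2=77/240 ∈ [3/31, 12/31) → index 1
j=3: u_3=107/240 ∈ [13/31, 17/31) → index 4
j=4: u_4=137/240 ∈ [17/31, 23/31) → index 5
j=5: u_5=167/240 ∈ [17/31, 23/31) → index 5
j=6: u_6=197/240 ∈ [23/31, 1) → index 6
j=7: u_7=227/240 ∈ [23/31, 1) → index 6

0 1 1 4 5 5 6 6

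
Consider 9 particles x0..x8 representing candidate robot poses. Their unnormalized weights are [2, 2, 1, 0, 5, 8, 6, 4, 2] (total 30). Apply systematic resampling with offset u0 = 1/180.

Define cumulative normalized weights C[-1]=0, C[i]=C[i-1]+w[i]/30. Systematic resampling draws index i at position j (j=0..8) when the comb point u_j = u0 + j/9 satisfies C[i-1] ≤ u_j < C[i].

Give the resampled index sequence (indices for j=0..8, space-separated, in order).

C = [1/15, 2/15, 1/6, 1/6, 1/3, 3/5, 4/5, 14/15, 1]
j=0: u_0=1/180 ∈ [0, 1/15) → index 0
j=1: u_1=7/60 ∈ [1/15, 2/15) → index 1
j=2: u_2=41/180 ∈ [1/6, 1/3) → index 4
j=3: u_3=61/180 ∈ [1/3, 3/5) → index 5
j=4: u_4=9/20 ∈ [1/3, 3/5) → index 5
j=5: u_5=101/180 ∈ [1/3, 3/5) → index 5
j=6: u_6=121/180 ∈ [3/5, 4/5) → index 6
j=7: u_7=47/60 ∈ [3/5, 4/5) → index 6
j=8: u_8=161/180 ∈ [4/5, 14/15) → index 7

0 1 4 5 5 5 6 6 7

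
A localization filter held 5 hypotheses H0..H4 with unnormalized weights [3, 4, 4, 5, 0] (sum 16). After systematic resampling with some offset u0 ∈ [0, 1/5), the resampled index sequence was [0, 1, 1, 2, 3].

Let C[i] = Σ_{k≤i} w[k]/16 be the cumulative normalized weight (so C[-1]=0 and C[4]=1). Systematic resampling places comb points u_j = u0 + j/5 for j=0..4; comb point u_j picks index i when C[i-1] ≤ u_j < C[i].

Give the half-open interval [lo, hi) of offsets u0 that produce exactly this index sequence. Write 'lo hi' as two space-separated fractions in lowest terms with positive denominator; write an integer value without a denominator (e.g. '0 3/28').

C = [3/16, 7/16, 11/16, 1, 1]
j=0 picked index 0: u0 ∈ [0, 3/16)
j=1 picked index 1: u0 ∈ [-1/80, 19/80)
j=2 picked index 1: u0 ∈ [-17/80, 3/80)
j=3 picked index 2: u0 ∈ [-13/80, 7/80)
j=4 picked index 3: u0 ∈ [-9/80, 1/5)
intersection: [0, 3/80)

0 3/80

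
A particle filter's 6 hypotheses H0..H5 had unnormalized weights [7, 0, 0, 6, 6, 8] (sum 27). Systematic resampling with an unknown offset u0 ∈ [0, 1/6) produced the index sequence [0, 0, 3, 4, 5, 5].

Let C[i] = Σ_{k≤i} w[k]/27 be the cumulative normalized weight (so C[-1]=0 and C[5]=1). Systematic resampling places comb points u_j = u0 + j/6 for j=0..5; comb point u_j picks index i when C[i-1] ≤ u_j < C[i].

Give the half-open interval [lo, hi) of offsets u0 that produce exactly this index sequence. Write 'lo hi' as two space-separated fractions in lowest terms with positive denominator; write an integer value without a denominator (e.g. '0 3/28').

C = [7/27, 7/27, 7/27, 13/27, 19/27, 1]
j=0 picked index 0: u0 ∈ [0, 7/27)
j=1 picked index 0: u0 ∈ [-1/6, 5/54)
j=2 picked index 3: u0 ∈ [-2/27, 4/27)
j=3 picked index 4: u0 ∈ [-1/54, 11/54)
j=4 picked index 5: u0 ∈ [1/27, 1/3)
j=5 picked index 5: u0 ∈ [-7/54, 1/6)
intersection: [1/27, 5/54)

1/27 5/54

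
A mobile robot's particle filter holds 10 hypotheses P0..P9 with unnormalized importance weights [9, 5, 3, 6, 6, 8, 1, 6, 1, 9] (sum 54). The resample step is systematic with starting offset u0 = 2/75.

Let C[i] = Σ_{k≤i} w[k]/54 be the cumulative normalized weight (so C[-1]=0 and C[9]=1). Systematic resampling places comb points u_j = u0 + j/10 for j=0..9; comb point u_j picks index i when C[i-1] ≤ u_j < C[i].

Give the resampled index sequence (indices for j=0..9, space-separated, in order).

0 0 1 3 4 4 5 7 8 9

C = [1/6, 7/27, 17/54, 23/54, 29/54, 37/54, 19/27, 22/27, 5/6, 1]
j=0: u_0=2/75 ∈ [0, 1/6) → index 0
j=1: u_1=19/150 ∈ [0, 1/6) → index 0
j=2: u_2=17/75 ∈ [1/6, 7/27) → index 1
j=3: u_3=49/150 ∈ [17/54, 23/54) → index 3
j=4: u_4=32/75 ∈ [23/54, 29/54) → index 4
j=5: u_5=79/150 ∈ [23/54, 29/54) → index 4
j=6: u_6=47/75 ∈ [29/54, 37/54) → index 5
j=7: u_7=109/150 ∈ [19/27, 22/27) → index 7
j=8: u_8=62/75 ∈ [22/27, 5/6) → index 8
j=9: u_9=139/150 ∈ [5/6, 1) → index 9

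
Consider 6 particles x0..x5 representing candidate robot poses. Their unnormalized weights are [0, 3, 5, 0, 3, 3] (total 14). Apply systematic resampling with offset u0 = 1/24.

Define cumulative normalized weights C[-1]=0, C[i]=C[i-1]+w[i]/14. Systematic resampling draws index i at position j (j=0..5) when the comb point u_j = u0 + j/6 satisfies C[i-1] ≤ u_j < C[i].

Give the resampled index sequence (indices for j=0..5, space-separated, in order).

1 1 2 2 4 5

C = [0, 3/14, 4/7, 4/7, 11/14, 1]
j=0: u_0=1/24 ∈ [0, 3/14) → index 1
j=1: u_1=5/24 ∈ [0, 3/14) → index 1
j=2: u_2=3/8 ∈ [3/14, 4/7) → index 2
j=3: u_3=13/24 ∈ [3/14, 4/7) → index 2
j=4: u_4=17/24 ∈ [4/7, 11/14) → index 4
j=5: u_5=7/8 ∈ [11/14, 1) → index 5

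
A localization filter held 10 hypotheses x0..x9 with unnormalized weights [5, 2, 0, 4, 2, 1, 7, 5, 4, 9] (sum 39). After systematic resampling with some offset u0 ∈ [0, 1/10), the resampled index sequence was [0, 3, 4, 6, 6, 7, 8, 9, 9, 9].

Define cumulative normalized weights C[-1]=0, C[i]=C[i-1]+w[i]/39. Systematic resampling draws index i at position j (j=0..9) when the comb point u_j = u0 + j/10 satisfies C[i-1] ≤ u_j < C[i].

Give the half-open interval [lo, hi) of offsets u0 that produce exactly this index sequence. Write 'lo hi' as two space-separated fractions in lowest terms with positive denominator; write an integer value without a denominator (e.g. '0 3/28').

16/195 1/10

C = [5/39, 7/39, 7/39, 11/39, 1/3, 14/39, 7/13, 2/3, 10/13, 1]
j=0 picked index 0: u0 ∈ [0, 5/39)
j=1 picked index 3: u0 ∈ [31/390, 71/390)
j=2 picked index 4: u0 ∈ [16/195, 2/15)
j=3 picked index 6: u0 ∈ [23/390, 31/130)
j=4 picked index 6: u0 ∈ [-8/195, 9/65)
j=5 picked index 7: u0 ∈ [1/26, 1/6)
j=6 picked index 8: u0 ∈ [1/15, 11/65)
j=7 picked index 9: u0 ∈ [9/130, 3/10)
j=8 picked index 9: u0 ∈ [-2/65, 1/5)
j=9 picked index 9: u0 ∈ [-17/130, 1/10)
intersection: [16/195, 1/10)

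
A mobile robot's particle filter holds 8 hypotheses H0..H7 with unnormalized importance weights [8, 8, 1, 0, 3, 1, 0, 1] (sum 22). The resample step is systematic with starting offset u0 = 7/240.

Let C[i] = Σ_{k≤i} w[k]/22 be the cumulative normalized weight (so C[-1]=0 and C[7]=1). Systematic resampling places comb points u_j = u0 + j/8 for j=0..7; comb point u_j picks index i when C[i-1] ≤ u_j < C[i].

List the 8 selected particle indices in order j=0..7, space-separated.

C = [4/11, 8/11, 17/22, 17/22, 10/11, 21/22, 21/22, 1]
j=0: u_0=7/240 ∈ [0, 4/11) → index 0
j=1: u_1=37/240 ∈ [0, 4/11) → index 0
j=2: u_2=67/240 ∈ [0, 4/11) → index 0
j=3: u_3=97/240 ∈ [4/11, 8/11) → index 1
j=4: u_4=127/240 ∈ [4/11, 8/11) → index 1
j=5: u_5=157/240 ∈ [4/11, 8/11) → index 1
j=6: u_6=187/240 ∈ [17/22, 10/11) → index 4
j=7: u_7=217/240 ∈ [17/22, 10/11) → index 4

0 0 0 1 1 1 4 4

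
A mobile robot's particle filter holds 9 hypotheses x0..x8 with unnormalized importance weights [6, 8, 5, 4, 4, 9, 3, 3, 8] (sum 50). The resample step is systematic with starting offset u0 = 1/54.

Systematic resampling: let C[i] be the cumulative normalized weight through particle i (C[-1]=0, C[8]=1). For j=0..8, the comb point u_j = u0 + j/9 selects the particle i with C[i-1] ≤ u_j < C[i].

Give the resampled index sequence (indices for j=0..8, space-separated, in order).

0 1 1 2 4 5 5 7 8

C = [3/25, 7/25, 19/50, 23/50, 27/50, 18/25, 39/50, 21/25, 1]
j=0: u_0=1/54 ∈ [0, 3/25) → index 0
j=1: u_1=7/54 ∈ [3/25, 7/25) → index 1
j=2: u_2=13/54 ∈ [3/25, 7/25) → index 1
j=3: u_3=19/54 ∈ [7/25, 19/50) → index 2
j=4: u_4=25/54 ∈ [23/50, 27/50) → index 4
j=5: u_5=31/54 ∈ [27/50, 18/25) → index 5
j=6: u_6=37/54 ∈ [27/50, 18/25) → index 5
j=7: u_7=43/54 ∈ [39/50, 21/25) → index 7
j=8: u_8=49/54 ∈ [21/25, 1) → index 8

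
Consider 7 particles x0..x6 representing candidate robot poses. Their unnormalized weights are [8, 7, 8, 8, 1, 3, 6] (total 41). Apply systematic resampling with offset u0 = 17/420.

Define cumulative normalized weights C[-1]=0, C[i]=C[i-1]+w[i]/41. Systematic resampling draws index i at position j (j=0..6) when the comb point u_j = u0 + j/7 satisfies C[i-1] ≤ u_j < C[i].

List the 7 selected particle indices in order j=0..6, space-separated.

C = [8/41, 15/41, 23/41, 31/41, 32/41, 35/41, 1]
j=0: u_0=17/420 ∈ [0, 8/41) → index 0
j=1: u_1=11/60 ∈ [0, 8/41) → index 0
j=2: u_2=137/420 ∈ [8/41, 15/41) → index 1
j=3: u_3=197/420 ∈ [15/41, 23/41) → index 2
j=4: u_4=257/420 ∈ [23/41, 31/41) → index 3
j=5: u_5=317/420 ∈ [23/41, 31/41) → index 3
j=6: u_6=377/420 ∈ [35/41, 1) → index 6

0 0 1 2 3 3 6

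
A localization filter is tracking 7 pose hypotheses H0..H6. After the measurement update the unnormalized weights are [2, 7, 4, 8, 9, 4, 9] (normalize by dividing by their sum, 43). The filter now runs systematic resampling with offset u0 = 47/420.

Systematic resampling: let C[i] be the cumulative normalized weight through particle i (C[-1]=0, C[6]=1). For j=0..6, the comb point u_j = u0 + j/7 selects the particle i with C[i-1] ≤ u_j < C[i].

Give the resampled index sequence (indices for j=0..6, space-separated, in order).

1 2 3 4 4 6 6

C = [2/43, 9/43, 13/43, 21/43, 30/43, 34/43, 1]
j=0: u_0=47/420 ∈ [2/43, 9/43) → index 1
j=1: u_1=107/420 ∈ [9/43, 13/43) → index 2
j=2: u_2=167/420 ∈ [13/43, 21/43) → index 3
j=3: u_3=227/420 ∈ [21/43, 30/43) → index 4
j=4: u_4=41/60 ∈ [21/43, 30/43) → index 4
j=5: u_5=347/420 ∈ [34/43, 1) → index 6
j=6: u_6=407/420 ∈ [34/43, 1) → index 6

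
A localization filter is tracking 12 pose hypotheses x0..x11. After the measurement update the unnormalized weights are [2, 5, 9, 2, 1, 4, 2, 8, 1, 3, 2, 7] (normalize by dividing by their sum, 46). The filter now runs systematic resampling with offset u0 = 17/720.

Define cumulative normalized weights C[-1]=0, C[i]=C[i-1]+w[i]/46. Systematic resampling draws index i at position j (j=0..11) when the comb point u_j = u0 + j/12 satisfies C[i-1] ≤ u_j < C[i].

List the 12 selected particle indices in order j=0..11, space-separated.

0 1 2 2 3 5 6 7 7 9 11 11

C = [1/23, 7/46, 8/23, 9/23, 19/46, 1/2, 25/46, 33/46, 17/23, 37/46, 39/46, 1]
j=0: u_0=17/720 ∈ [0, 1/23) → index 0
j=1: u_1=77/720 ∈ [1/23, 7/46) → index 1
j=2: u_2=137/720 ∈ [7/46, 8/23) → index 2
j=3: u_3=197/720 ∈ [7/46, 8/23) → index 2
j=4: u_4=257/720 ∈ [8/23, 9/23) → index 3
j=5: u_5=317/720 ∈ [19/46, 1/2) → index 5
j=6: u_6=377/720 ∈ [1/2, 25/46) → index 6
j=7: u_7=437/720 ∈ [25/46, 33/46) → index 7
j=8: u_8=497/720 ∈ [25/46, 33/46) → index 7
j=9: u_9=557/720 ∈ [17/23, 37/46) → index 9
j=10: u_10=617/720 ∈ [39/46, 1) → index 11
j=11: u_11=677/720 ∈ [39/46, 1) → index 11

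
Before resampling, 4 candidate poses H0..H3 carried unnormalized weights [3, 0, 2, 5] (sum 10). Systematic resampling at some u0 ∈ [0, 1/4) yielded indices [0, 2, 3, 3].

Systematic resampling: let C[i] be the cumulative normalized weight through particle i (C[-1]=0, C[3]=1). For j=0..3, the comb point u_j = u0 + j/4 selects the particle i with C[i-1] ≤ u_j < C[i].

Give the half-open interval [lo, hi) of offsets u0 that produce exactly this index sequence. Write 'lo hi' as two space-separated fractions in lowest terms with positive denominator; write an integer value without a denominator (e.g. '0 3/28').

C = [3/10, 3/10, 1/2, 1]
j=0 picked index 0: u0 ∈ [0, 3/10)
j=1 picked index 2: u0 ∈ [1/20, 1/4)
j=2 picked index 3: u0 ∈ [0, 1/2)
j=3 picked index 3: u0 ∈ [-1/4, 1/4)
intersection: [1/20, 1/4)

1/20 1/4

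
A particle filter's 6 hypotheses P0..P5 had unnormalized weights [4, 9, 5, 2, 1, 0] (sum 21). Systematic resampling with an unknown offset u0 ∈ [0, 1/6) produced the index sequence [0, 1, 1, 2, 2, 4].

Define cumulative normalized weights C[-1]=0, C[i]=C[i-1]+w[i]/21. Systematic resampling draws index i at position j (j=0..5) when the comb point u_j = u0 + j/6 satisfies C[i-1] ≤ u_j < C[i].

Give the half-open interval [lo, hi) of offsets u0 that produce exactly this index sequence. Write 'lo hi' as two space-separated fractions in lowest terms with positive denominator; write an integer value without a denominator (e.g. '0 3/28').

C = [4/21, 13/21, 6/7, 20/21, 1, 1]
j=0 picked index 0: u0 ∈ [0, 4/21)
j=1 picked index 1: u0 ∈ [1/42, 19/42)
j=2 picked index 1: u0 ∈ [-1/7, 2/7)
j=3 picked index 2: u0 ∈ [5/42, 5/14)
j=4 picked index 2: u0 ∈ [-1/21, 4/21)
j=5 picked index 4: u0 ∈ [5/42, 1/6)
intersection: [5/42, 1/6)

5/42 1/6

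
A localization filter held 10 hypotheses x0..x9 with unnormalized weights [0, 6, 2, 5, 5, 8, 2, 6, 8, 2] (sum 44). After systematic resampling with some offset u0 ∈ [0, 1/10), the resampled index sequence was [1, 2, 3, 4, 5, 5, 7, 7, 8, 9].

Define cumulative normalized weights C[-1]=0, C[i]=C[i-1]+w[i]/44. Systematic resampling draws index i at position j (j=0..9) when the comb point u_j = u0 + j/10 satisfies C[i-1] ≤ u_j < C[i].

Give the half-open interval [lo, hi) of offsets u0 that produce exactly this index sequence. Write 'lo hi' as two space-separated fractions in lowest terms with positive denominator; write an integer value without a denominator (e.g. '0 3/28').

C = [0, 3/22, 2/11, 13/44, 9/22, 13/22, 7/11, 17/22, 21/22, 1]
j=0 picked index 1: u0 ∈ [0, 3/22)
j=1 picked index 2: u0 ∈ [2/55, 9/110)
j=2 picked index 3: u0 ∈ [-1/55, 21/220)
j=3 picked index 4: u0 ∈ [-1/220, 6/55)
j=4 picked index 5: u0 ∈ [1/110, 21/110)
j=5 picked index 5: u0 ∈ [-1/11, 1/11)
j=6 picked index 7: u0 ∈ [2/55, 19/110)
j=7 picked index 7: u0 ∈ [-7/110, 4/55)
j=8 picked index 8: u0 ∈ [-3/110, 17/110)
j=9 picked index 9: u0 ∈ [3/55, 1/10)
intersection: [3/55, 4/55)

3/55 4/55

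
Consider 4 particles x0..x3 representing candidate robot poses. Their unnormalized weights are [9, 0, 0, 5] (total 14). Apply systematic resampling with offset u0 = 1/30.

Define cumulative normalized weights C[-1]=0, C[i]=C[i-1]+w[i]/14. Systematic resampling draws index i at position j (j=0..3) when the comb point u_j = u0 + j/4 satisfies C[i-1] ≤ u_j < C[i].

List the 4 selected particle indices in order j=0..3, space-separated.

0 0 0 3

C = [9/14, 9/14, 9/14, 1]
j=0: u_0=1/30 ∈ [0, 9/14) → index 0
j=1: u_1=17/60 ∈ [0, 9/14) → index 0
j=2: u_2=8/15 ∈ [0, 9/14) → index 0
j=3: u_3=47/60 ∈ [9/14, 1) → index 3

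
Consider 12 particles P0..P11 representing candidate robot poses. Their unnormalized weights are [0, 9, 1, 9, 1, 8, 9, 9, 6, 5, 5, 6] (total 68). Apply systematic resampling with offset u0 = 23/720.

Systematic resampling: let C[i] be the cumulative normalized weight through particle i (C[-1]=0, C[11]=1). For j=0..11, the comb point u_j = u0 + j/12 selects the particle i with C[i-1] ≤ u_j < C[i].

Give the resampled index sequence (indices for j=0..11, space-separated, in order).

1 1 3 4 5 6 6 7 8 9 10 11

C = [0, 9/68, 5/34, 19/68, 5/17, 7/17, 37/68, 23/34, 13/17, 57/68, 31/34, 1]
j=0: u_0=23/720 ∈ [0, 9/68) → index 1
j=1: u_1=83/720 ∈ [0, 9/68) → index 1
j=2: u_2=143/720 ∈ [5/34, 19/68) → index 3
j=3: u_3=203/720 ∈ [19/68, 5/17) → index 4
j=4: u_4=263/720 ∈ [5/17, 7/17) → index 5
j=5: u_5=323/720 ∈ [7/17, 37/68) → index 6
j=6: u_6=383/720 ∈ [7/17, 37/68) → index 6
j=7: u_7=443/720 ∈ [37/68, 23/34) → index 7
j=8: u_8=503/720 ∈ [23/34, 13/17) → index 8
j=9: u_9=563/720 ∈ [13/17, 57/68) → index 9
j=10: u_10=623/720 ∈ [57/68, 31/34) → index 10
j=11: u_11=683/720 ∈ [31/34, 1) → index 11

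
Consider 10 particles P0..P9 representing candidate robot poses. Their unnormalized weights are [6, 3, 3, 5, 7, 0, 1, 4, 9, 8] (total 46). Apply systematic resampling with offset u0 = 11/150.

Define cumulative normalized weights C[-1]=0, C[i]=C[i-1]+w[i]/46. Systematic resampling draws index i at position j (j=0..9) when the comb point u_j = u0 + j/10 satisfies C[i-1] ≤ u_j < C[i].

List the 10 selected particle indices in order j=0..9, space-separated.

C = [3/23, 9/46, 6/23, 17/46, 12/23, 12/23, 25/46, 29/46, 19/23, 1]
j=0: u_0=11/150 ∈ [0, 3/23) → index 0
j=1: u_1=13/75 ∈ [3/23, 9/46) → index 1
j=2: u_2=41/150 ∈ [6/23, 17/46) → index 3
j=3: u_3=28/75 ∈ [17/46, 12/23) → index 4
j=4: u_4=71/150 ∈ [17/46, 12/23) → index 4
j=5: u_5=43/75 ∈ [25/46, 29/46) → index 7
j=6: u_6=101/150 ∈ [29/46, 19/23) → index 8
j=7: u_7=58/75 ∈ [29/46, 19/23) → index 8
j=8: u_8=131/150 ∈ [19/23, 1) → index 9
j=9: u_9=73/75 ∈ [19/23, 1) → index 9

0 1 3 4 4 7 8 8 9 9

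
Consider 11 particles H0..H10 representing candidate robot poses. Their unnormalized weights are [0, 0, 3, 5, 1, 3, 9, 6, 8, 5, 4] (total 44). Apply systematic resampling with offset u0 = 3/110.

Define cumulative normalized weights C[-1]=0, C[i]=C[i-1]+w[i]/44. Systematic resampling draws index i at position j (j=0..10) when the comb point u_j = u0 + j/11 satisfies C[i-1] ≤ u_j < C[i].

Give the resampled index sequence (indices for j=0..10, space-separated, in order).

C = [0, 0, 3/44, 2/11, 9/44, 3/11, 21/44, 27/44, 35/44, 10/11, 1]
j=0: u_0=3/110 ∈ [0, 3/44) → index 2
j=1: u_1=13/110 ∈ [3/44, 2/11) → index 3
j=2: u_2=23/110 ∈ [9/44, 3/11) → index 5
j=3: u_3=3/10 ∈ [3/11, 21/44) → index 6
j=4: u_4=43/110 ∈ [3/11, 21/44) → index 6
j=5: u_5=53/110 ∈ [21/44, 27/44) → index 7
j=6: u_6=63/110 ∈ [21/44, 27/44) → index 7
j=7: u_7=73/110 ∈ [27/44, 35/44) → index 8
j=8: u_8=83/110 ∈ [27/44, 35/44) → index 8
j=9: u_9=93/110 ∈ [35/44, 10/11) → index 9
j=10: u_10=103/110 ∈ [10/11, 1) → index 10

2 3 5 6 6 7 7 8 8 9 10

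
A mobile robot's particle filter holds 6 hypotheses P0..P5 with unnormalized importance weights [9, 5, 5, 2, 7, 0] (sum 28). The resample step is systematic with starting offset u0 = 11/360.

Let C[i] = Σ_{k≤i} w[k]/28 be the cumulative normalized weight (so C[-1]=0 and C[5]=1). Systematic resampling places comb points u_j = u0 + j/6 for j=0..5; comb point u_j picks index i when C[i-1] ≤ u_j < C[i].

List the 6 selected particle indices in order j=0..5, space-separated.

0 0 1 2 3 4

C = [9/28, 1/2, 19/28, 3/4, 1, 1]
j=0: u_0=11/360 ∈ [0, 9/28) → index 0
j=1: u_1=71/360 ∈ [0, 9/28) → index 0
j=2: u_2=131/360 ∈ [9/28, 1/2) → index 1
j=3: u_3=191/360 ∈ [1/2, 19/28) → index 2
j=4: u_4=251/360 ∈ [19/28, 3/4) → index 3
j=5: u_5=311/360 ∈ [3/4, 1) → index 4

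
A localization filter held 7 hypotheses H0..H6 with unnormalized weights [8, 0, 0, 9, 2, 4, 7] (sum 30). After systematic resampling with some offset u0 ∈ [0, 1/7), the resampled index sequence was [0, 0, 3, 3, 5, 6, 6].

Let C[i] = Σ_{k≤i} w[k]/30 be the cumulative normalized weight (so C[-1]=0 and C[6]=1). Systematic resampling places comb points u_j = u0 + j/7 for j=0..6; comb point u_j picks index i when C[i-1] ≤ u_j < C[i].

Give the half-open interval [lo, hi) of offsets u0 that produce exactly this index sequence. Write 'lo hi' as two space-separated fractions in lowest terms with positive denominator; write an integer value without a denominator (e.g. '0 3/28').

13/210 13/105

C = [4/15, 4/15, 4/15, 17/30, 19/30, 23/30, 1]
j=0 picked index 0: u0 ∈ [0, 4/15)
j=1 picked index 0: u0 ∈ [-1/7, 13/105)
j=2 picked index 3: u0 ∈ [-2/105, 59/210)
j=3 picked index 3: u0 ∈ [-17/105, 29/210)
j=4 picked index 5: u0 ∈ [13/210, 41/210)
j=5 picked index 6: u0 ∈ [11/210, 2/7)
j=6 picked index 6: u0 ∈ [-19/210, 1/7)
intersection: [13/210, 13/105)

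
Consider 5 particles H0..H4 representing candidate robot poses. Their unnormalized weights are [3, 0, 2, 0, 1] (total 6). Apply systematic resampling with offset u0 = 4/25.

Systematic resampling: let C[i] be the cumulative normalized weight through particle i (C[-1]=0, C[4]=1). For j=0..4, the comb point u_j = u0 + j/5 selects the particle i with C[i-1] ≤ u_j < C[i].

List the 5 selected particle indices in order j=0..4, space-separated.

C = [1/2, 1/2, 5/6, 5/6, 1]
j=0: u_0=4/25 ∈ [0, 1/2) → index 0
j=1: u_1=9/25 ∈ [0, 1/2) → index 0
j=2: u_2=14/25 ∈ [1/2, 5/6) → index 2
j=3: u_3=19/25 ∈ [1/2, 5/6) → index 2
j=4: u_4=24/25 ∈ [5/6, 1) → index 4

0 0 2 2 4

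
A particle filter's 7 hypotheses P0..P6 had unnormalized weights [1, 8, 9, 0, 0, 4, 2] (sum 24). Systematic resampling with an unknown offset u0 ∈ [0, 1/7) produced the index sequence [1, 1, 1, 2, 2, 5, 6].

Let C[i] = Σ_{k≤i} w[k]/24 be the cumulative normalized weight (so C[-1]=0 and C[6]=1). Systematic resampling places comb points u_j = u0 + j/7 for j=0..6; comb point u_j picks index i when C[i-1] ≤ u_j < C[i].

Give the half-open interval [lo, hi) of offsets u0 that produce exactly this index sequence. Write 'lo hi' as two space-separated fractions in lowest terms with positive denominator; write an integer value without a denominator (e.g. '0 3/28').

5/84 5/56

C = [1/24, 3/8, 3/4, 3/4, 3/4, 11/12, 1]
j=0 picked index 1: u0 ∈ [1/24, 3/8)
j=1 picked index 1: u0 ∈ [-17/168, 13/56)
j=2 picked index 1: u0 ∈ [-41/168, 5/56)
j=3 picked index 2: u0 ∈ [-3/56, 9/28)
j=4 picked index 2: u0 ∈ [-11/56, 5/28)
j=5 picked index 5: u0 ∈ [1/28, 17/84)
j=6 picked index 6: u0 ∈ [5/84, 1/7)
intersection: [5/84, 5/56)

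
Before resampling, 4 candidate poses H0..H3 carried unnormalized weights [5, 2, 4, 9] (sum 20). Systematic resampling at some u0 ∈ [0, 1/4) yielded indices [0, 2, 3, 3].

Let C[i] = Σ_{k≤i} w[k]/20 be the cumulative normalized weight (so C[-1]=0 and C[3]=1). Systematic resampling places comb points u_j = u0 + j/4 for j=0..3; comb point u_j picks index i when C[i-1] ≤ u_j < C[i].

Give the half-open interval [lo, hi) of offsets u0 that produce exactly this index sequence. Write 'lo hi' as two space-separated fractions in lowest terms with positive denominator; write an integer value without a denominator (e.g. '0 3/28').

C = [1/4, 7/20, 11/20, 1]
j=0 picked index 0: u0 ∈ [0, 1/4)
j=1 picked index 2: u0 ∈ [1/10, 3/10)
j=2 picked index 3: u0 ∈ [1/20, 1/2)
j=3 picked index 3: u0 ∈ [-1/5, 1/4)
intersection: [1/10, 1/4)

1/10 1/4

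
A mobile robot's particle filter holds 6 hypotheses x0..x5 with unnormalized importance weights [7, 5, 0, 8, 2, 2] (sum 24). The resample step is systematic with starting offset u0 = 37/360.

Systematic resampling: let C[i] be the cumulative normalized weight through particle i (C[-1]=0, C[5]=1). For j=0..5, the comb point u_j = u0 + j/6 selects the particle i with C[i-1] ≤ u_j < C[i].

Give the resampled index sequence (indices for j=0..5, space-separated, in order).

0 0 1 3 3 5

C = [7/24, 1/2, 1/2, 5/6, 11/12, 1]
j=0: u_0=37/360 ∈ [0, 7/24) → index 0
j=1: u_1=97/360 ∈ [0, 7/24) → index 0
j=2: u_2=157/360 ∈ [7/24, 1/2) → index 1
j=3: u_3=217/360 ∈ [1/2, 5/6) → index 3
j=4: u_4=277/360 ∈ [1/2, 5/6) → index 3
j=5: u_5=337/360 ∈ [11/12, 1) → index 5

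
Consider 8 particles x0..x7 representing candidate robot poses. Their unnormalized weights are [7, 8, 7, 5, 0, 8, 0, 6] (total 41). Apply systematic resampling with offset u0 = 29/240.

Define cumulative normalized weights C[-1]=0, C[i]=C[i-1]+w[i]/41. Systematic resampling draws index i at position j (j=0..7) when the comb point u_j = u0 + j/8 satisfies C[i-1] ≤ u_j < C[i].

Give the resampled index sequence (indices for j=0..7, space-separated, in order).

0 1 2 2 3 5 7 7

C = [7/41, 15/41, 22/41, 27/41, 27/41, 35/41, 35/41, 1]
j=0: u_0=29/240 ∈ [0, 7/41) → index 0
j=1: u_1=59/240 ∈ [7/41, 15/41) → index 1
j=2: u_2=89/240 ∈ [15/41, 22/41) → index 2
j=3: u_3=119/240 ∈ [15/41, 22/41) → index 2
j=4: u_4=149/240 ∈ [22/41, 27/41) → index 3
j=5: u_5=179/240 ∈ [27/41, 35/41) → index 5
j=6: u_6=209/240 ∈ [35/41, 1) → index 7
j=7: u_7=239/240 ∈ [35/41, 1) → index 7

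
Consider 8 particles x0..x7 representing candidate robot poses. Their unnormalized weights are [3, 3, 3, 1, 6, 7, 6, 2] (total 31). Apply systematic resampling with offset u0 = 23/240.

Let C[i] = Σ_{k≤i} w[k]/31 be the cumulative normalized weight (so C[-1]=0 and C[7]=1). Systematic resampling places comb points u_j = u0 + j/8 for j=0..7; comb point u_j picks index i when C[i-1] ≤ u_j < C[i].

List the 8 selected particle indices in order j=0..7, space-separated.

C = [3/31, 6/31, 9/31, 10/31, 16/31, 23/31, 29/31, 1]
j=0: u_0=23/240 ∈ [0, 3/31) → index 0
j=1: u_1=53/240 ∈ [6/31, 9/31) → index 2
j=2: u_2=83/240 ∈ [10/31, 16/31) → index 4
j=3: u_3=113/240 ∈ [10/31, 16/31) → index 4
j=4: u_4=143/240 ∈ [16/31, 23/31) → index 5
j=5: u_5=173/240 ∈ [16/31, 23/31) → index 5
j=6: u_6=203/240 ∈ [23/31, 29/31) → index 6
j=7: u_7=233/240 ∈ [29/31, 1) → index 7

0 2 4 4 5 5 6 7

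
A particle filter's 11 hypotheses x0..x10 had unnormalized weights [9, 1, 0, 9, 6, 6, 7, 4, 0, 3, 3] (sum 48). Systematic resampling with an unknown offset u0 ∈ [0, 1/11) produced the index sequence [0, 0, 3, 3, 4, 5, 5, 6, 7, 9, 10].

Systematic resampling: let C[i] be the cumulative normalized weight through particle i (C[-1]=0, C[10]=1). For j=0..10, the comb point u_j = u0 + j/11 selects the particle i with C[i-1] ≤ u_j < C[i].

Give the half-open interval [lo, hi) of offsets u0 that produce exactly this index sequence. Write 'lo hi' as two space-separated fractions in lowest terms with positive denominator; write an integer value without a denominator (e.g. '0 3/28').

35/528 1/11

C = [3/16, 5/24, 5/24, 19/48, 25/48, 31/48, 19/24, 7/8, 7/8, 15/16, 1]
j=0 picked index 0: u0 ∈ [0, 3/16)
j=1 picked index 0: u0 ∈ [-1/11, 17/176)
j=2 picked index 3: u0 ∈ [7/264, 113/528)
j=3 picked index 3: u0 ∈ [-17/264, 65/528)
j=4 picked index 4: u0 ∈ [17/528, 83/528)
j=5 picked index 5: u0 ∈ [35/528, 101/528)
j=6 picked index 5: u0 ∈ [-13/528, 53/528)
j=7 picked index 6: u0 ∈ [5/528, 41/264)
j=8 picked index 7: u0 ∈ [17/264, 13/88)
j=9 picked index 9: u0 ∈ [5/88, 21/176)
j=10 picked index 10: u0 ∈ [5/176, 1/11)
intersection: [35/528, 1/11)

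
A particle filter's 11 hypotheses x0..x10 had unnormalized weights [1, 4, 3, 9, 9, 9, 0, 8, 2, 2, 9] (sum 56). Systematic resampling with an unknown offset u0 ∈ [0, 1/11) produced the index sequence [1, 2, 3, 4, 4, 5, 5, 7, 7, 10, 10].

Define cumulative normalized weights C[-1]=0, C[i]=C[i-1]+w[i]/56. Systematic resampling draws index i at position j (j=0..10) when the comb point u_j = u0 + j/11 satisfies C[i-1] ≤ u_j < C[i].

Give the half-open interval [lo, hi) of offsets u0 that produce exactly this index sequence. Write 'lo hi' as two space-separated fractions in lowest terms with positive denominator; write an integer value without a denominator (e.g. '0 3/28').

C = [1/56, 5/56, 1/7, 17/56, 13/28, 5/8, 5/8, 43/56, 45/56, 47/56, 1]
j=0 picked index 1: u0 ∈ [1/56, 5/56)
j=1 picked index 2: u0 ∈ [-1/616, 4/77)
j=2 picked index 3: u0 ∈ [-3/77, 75/616)
j=3 picked index 4: u0 ∈ [19/616, 59/308)
j=4 picked index 4: u0 ∈ [-37/616, 31/308)
j=5 picked index 5: u0 ∈ [3/308, 15/88)
j=6 picked index 5: u0 ∈ [-25/308, 7/88)
j=7 picked index 7: u0 ∈ [-1/88, 81/616)
j=8 picked index 7: u0 ∈ [-9/88, 25/616)
j=9 picked index 10: u0 ∈ [13/616, 2/11)
j=10 picked index 10: u0 ∈ [-43/616, 1/11)
intersection: [19/616, 25/616)

19/616 25/616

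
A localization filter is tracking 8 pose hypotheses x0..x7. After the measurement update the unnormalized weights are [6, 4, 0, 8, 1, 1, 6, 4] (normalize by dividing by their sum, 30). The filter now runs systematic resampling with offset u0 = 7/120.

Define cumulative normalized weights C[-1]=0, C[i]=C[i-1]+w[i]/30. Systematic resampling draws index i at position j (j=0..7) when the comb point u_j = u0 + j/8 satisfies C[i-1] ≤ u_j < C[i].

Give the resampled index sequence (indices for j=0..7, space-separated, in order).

0 0 1 3 3 6 6 7

C = [1/5, 1/3, 1/3, 3/5, 19/30, 2/3, 13/15, 1]
j=0: u_0=7/120 ∈ [0, 1/5) → index 0
j=1: u_1=11/60 ∈ [0, 1/5) → index 0
j=2: u_2=37/120 ∈ [1/5, 1/3) → index 1
j=3: u_3=13/30 ∈ [1/3, 3/5) → index 3
j=4: u_4=67/120 ∈ [1/3, 3/5) → index 3
j=5: u_5=41/60 ∈ [2/3, 13/15) → index 6
j=6: u_6=97/120 ∈ [2/3, 13/15) → index 6
j=7: u_7=14/15 ∈ [13/15, 1) → index 7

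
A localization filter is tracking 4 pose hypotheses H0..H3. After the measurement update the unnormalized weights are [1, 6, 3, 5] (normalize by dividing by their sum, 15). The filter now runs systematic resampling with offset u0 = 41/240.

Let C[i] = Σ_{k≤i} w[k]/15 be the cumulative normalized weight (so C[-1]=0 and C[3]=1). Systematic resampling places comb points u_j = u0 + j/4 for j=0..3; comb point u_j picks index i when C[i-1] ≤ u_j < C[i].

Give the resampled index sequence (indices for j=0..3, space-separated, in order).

1 1 3 3

C = [1/15, 7/15, 2/3, 1]
j=0: u_0=41/240 ∈ [1/15, 7/15) → index 1
j=1: u_1=101/240 ∈ [1/15, 7/15) → index 1
j=2: u_2=161/240 ∈ [2/3, 1) → index 3
j=3: u_3=221/240 ∈ [2/3, 1) → index 3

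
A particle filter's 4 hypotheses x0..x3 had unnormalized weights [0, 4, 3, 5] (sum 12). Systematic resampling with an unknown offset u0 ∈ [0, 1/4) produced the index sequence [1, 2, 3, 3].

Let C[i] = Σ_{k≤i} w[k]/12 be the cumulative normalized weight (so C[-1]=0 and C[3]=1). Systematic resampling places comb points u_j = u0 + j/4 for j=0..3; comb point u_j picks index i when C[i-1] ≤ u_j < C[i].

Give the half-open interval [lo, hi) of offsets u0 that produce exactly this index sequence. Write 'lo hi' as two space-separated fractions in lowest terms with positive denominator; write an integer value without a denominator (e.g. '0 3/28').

1/12 1/4

C = [0, 1/3, 7/12, 1]
j=0 picked index 1: u0 ∈ [0, 1/3)
j=1 picked index 2: u0 ∈ [1/12, 1/3)
j=2 picked index 3: u0 ∈ [1/12, 1/2)
j=3 picked index 3: u0 ∈ [-1/6, 1/4)
intersection: [1/12, 1/4)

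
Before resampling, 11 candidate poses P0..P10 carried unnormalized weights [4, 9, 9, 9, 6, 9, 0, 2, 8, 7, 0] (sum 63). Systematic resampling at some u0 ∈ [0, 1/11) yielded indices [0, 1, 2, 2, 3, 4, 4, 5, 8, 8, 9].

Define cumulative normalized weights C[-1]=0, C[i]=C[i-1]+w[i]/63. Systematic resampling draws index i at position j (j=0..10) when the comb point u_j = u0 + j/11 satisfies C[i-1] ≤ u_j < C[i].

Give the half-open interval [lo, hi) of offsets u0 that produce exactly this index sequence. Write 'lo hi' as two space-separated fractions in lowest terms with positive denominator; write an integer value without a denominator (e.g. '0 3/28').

C = [4/63, 13/63, 22/63, 31/63, 37/63, 46/63, 46/63, 16/21, 8/9, 1, 1]
j=0 picked index 0: u0 ∈ [0, 4/63)
j=1 picked index 1: u0 ∈ [-19/693, 80/693)
j=2 picked index 2: u0 ∈ [17/693, 116/693)
j=3 picked index 2: u0 ∈ [-46/693, 53/693)
j=4 picked index 3: u0 ∈ [-10/693, 89/693)
j=5 picked index 4: u0 ∈ [26/693, 92/693)
j=6 picked index 4: u0 ∈ [-37/693, 29/693)
j=7 picked index 5: u0 ∈ [-34/693, 65/693)
j=8 picked index 8: u0 ∈ [8/231, 16/99)
j=9 picked index 8: u0 ∈ [-13/231, 7/99)
j=10 picked index 9: u0 ∈ [-2/99, 1/11)
intersection: [26/693, 29/693)

26/693 29/693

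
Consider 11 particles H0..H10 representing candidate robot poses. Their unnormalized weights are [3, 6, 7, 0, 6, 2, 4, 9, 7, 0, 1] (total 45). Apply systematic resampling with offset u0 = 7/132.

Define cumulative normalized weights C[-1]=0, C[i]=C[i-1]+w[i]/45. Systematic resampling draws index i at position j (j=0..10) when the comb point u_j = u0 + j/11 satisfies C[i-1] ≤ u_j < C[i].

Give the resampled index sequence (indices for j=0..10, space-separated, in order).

C = [1/15, 1/5, 16/45, 16/45, 22/45, 8/15, 28/45, 37/45, 44/45, 44/45, 1]
j=0: u_0=7/132 ∈ [0, 1/15) → index 0
j=1: u_1=19/132 ∈ [1/15, 1/5) → index 1
j=2: u_2=31/132 ∈ [1/5, 16/45) → index 2
j=3: u_3=43/132 ∈ [1/5, 16/45) → index 2
j=4: u_4=5/12 ∈ [16/45, 22/45) → index 4
j=5: u_5=67/132 ∈ [22/45, 8/15) → index 5
j=6: u_6=79/132 ∈ [8/15, 28/45) → index 6
j=7: u_7=91/132 ∈ [28/45, 37/45) → index 7
j=8: u_8=103/132 ∈ [28/45, 37/45) → index 7
j=9: u_9=115/132 ∈ [37/45, 44/45) → index 8
j=10: u_10=127/132 ∈ [37/45, 44/45) → index 8

0 1 2 2 4 5 6 7 7 8 8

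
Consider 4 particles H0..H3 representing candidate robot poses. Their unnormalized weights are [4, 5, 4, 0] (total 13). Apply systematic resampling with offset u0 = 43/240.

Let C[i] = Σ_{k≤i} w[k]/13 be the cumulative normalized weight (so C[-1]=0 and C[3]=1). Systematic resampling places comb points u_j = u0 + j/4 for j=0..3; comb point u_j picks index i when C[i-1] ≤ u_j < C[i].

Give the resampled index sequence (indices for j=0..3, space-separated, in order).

0 1 1 2

C = [4/13, 9/13, 1, 1]
j=0: u_0=43/240 ∈ [0, 4/13) → index 0
j=1: u_1=103/240 ∈ [4/13, 9/13) → index 1
j=2: u_2=163/240 ∈ [4/13, 9/13) → index 1
j=3: u_3=223/240 ∈ [9/13, 1) → index 2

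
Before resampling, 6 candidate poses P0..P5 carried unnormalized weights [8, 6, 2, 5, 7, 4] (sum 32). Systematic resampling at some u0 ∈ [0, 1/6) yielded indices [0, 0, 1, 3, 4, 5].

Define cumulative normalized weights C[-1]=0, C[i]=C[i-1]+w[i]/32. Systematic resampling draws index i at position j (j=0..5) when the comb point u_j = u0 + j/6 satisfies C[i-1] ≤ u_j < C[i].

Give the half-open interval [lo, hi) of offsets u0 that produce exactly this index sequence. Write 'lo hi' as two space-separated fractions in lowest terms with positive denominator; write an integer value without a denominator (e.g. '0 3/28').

1/24 1/12

C = [1/4, 7/16, 1/2, 21/32, 7/8, 1]
j=0 picked index 0: u0 ∈ [0, 1/4)
j=1 picked index 0: u0 ∈ [-1/6, 1/12)
j=2 picked index 1: u0 ∈ [-1/12, 5/48)
j=3 picked index 3: u0 ∈ [0, 5/32)
j=4 picked index 4: u0 ∈ [-1/96, 5/24)
j=5 picked index 5: u0 ∈ [1/24, 1/6)
intersection: [1/24, 1/12)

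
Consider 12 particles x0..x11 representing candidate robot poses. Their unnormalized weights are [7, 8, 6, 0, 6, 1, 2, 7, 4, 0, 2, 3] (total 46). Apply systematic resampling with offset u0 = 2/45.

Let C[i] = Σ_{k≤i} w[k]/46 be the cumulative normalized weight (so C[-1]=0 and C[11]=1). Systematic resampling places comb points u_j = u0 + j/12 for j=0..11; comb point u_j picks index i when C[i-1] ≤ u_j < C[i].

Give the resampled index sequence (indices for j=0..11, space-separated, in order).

0 0 1 1 2 4 4 6 7 7 8 11

C = [7/46, 15/46, 21/46, 21/46, 27/46, 14/23, 15/23, 37/46, 41/46, 41/46, 43/46, 1]
j=0: u_0=2/45 ∈ [0, 7/46) → index 0
j=1: u_1=23/180 ∈ [0, 7/46) → index 0
j=2: u_2=19/90 ∈ [7/46, 15/46) → index 1
j=3: u_3=53/180 ∈ [7/46, 15/46) → index 1
j=4: u_4=17/45 ∈ [15/46, 21/46) → index 2
j=5: u_5=83/180 ∈ [21/46, 27/46) → index 4
j=6: u_6=49/90 ∈ [21/46, 27/46) → index 4
j=7: u_7=113/180 ∈ [14/23, 15/23) → index 6
j=8: u_8=32/45 ∈ [15/23, 37/46) → index 7
j=9: u_9=143/180 ∈ [15/23, 37/46) → index 7
j=10: u_10=79/90 ∈ [37/46, 41/46) → index 8
j=11: u_11=173/180 ∈ [43/46, 1) → index 11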